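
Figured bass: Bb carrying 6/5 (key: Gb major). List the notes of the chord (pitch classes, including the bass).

Bb, Db, F, Gb

The written figures 6/5 are shorthand for 6/5/3: the 3 is implied.
A third above Bb in this key is Db.
A fifth above Bb in this key is F.
A sixth above Bb in this key is Gb.
Together with the bass Bb, this spells Gb major seventh in first inversion.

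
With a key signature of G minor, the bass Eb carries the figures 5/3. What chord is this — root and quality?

Eb major

The figures 5/3 indicate a triad in root position.
In root position the bass is the root, so the root is Eb.
The chord tones are Eb, G, Bb, giving Eb major.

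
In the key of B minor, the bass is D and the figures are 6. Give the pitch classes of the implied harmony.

D, F#, B

The written figures 6 are shorthand for 6/3: the 3 is implied.
A third above D in this key is F#.
A sixth above D in this key is B.
Together with the bass D, this spells B minor in first inversion.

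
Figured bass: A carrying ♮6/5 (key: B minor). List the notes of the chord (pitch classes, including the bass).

A, C#, E, F

The written figures ♮6/5 are shorthand for 6/5/3: the 3 is implied.
A third above A in this key is C#.
A fifth above A in this key is E.
A sixth above A in this key is F#, made natural (F) by the ♮ figure.
Together with the bass A, this spells F augmented major seventh in first inversion.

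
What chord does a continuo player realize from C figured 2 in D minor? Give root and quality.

The figures 2 indicate a seventh chord in third inversion.
In third inversion the root lies a second above the bass: a second above C in D minor is D.
The chord tones are C, D, F, A, giving D minor seventh.

D minor seventh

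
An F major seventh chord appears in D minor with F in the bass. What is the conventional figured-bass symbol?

F is the root of F major seventh, so the chord is in root position.
A seventh chord in root position is figured 7/5/3, conventionally abbreviated 7.

7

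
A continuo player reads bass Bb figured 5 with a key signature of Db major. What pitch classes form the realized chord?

The written figures 5 are shorthand for 5/3: the 3 is implied.
A third above Bb in this key is Db.
A fifth above Bb in this key is F.
Together with the bass Bb, this spells Bb minor in root position.

Bb, Db, F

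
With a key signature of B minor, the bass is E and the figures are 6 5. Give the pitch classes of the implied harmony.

E, G, B, C#

The written figures 6 5 are shorthand for 6/5/3: the 3 is implied.
A third above E in this key is G.
A fifth above E in this key is B.
A sixth above E in this key is C#.
Together with the bass E, this spells C# half-diminished seventh in first inversion.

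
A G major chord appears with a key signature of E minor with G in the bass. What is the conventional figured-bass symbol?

G is the root of G major, so the chord is in root position.
A triad in root position is figured 5/3, conventionally abbreviated (no figures — root-position triad).

no figures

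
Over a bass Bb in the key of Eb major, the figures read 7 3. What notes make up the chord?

Bb, D, F, Ab

The written figures 7 3 are shorthand for 7/5/3: the 5 is implied.
A third above Bb in this key is D.
A fifth above Bb in this key is F.
A seventh above Bb in this key is Ab.
Together with the bass Bb, this spells Bb dominant seventh in root position.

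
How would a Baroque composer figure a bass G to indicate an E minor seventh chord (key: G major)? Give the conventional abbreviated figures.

6/5

G is the third of E minor seventh, so the chord is in first inversion.
A seventh chord in first inversion is figured 6/5/3, conventionally abbreviated 6/5.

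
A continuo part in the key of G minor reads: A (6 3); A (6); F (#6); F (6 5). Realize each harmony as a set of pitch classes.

A, C, F | A, C, F | F, A, D# | F, A, C, D

A (6/3): A, C, F.
A (6/3): A, C, F.
F (#6/3): F, A, D#.
F (6/5/3): F, A, C, D.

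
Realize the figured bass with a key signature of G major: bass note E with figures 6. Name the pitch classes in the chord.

The written figures 6 are shorthand for 6/3: the 3 is implied.
A third above E in this key is G.
A sixth above E in this key is C.
Together with the bass E, this spells C major in first inversion.

E, G, C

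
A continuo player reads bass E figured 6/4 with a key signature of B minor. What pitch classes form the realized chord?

A fourth above E in this key is A.
A sixth above E in this key is C#.
Together with the bass E, this spells A major in second inversion.

E, A, C#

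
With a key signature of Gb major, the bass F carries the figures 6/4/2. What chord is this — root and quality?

Gb major seventh

The figures 6/4/2 indicate a seventh chord in third inversion.
In third inversion the root lies a second above the bass: a second above F in Gb major is Gb.
The chord tones are F, Gb, Bb, Db, giving Gb major seventh.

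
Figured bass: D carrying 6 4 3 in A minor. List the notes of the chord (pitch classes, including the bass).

A third above D in this key is F.
A fourth above D in this key is G.
A sixth above D in this key is B.
Together with the bass D, this spells G dominant seventh in second inversion.

D, F, G, B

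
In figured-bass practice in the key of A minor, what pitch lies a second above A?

B

Counting 1 letter step above A lands on B; in A minor, that letter is B.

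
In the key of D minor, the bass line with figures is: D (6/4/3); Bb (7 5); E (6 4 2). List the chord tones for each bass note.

D (6/4/3): D, F, G, Bb.
Bb (7/5/3): Bb, D, F, A.
E (6/4/2): E, F, A, C.

D, F, G, Bb | Bb, D, F, A | E, F, A, C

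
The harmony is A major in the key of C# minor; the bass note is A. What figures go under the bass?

A is the root of A major, so the chord is in root position.
A triad in root position is figured 5/3, conventionally abbreviated (no figures — root-position triad).

no figures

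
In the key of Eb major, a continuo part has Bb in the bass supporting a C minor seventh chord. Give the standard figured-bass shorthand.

4/2

Bb is the seventh of C minor seventh, so the chord is in third inversion.
A seventh chord in third inversion is figured 6/4/2, conventionally abbreviated 4/2.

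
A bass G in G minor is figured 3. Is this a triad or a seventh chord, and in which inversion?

triad, root position

3 is shorthand for 5/3.
Intervals of 5/3 above the bass form a triad; the bass is the root, so this is root position.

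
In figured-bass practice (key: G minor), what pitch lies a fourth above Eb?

Counting 3 letter steps above Eb lands on A; in G minor, that letter is A.

A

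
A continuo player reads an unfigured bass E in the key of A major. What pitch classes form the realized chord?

E, G#, B

An unfigured bass implies 5/3.
A third above E in this key is G#.
A fifth above E in this key is B.
Together with the bass E, this spells E major in root position.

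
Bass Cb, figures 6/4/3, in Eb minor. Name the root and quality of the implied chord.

F half-diminished seventh

The figures 6/4/3 indicate a seventh chord in second inversion.
In second inversion the root lies a fourth above the bass: a fourth above Cb in Eb minor is F.
The chord tones are Cb, Eb, F, Ab, giving F half-diminished seventh.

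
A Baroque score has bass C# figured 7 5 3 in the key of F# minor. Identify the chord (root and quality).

The figures 7 5 3 indicate a seventh chord in root position.
In root position the bass is the root, so the root is C#.
The chord tones are C#, E, G#, B, giving C# minor seventh.

C# minor seventh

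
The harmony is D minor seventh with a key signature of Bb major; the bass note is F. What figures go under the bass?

6/5

F is the third of D minor seventh, so the chord is in first inversion.
A seventh chord in first inversion is figured 6/5/3, conventionally abbreviated 6/5.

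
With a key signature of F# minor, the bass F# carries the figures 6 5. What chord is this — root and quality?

D major seventh

The figures 6 5 indicate a seventh chord in first inversion.
In first inversion the root lies a sixth above the bass: a sixth above F# in F# minor is D.
The chord tones are F#, A, C#, D, giving D major seventh.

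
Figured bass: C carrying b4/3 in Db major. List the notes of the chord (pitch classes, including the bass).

The written figures b4/3 are shorthand for 6/4/3: the 6 is implied.
A third above C in this key is Eb.
A fourth above C in this key is F, lowered to Fb by the flat.
A sixth above C in this key is Ab.
Together with the bass C, this spells Fb augmented major seventh in second inversion.

C, Eb, Fb, Ab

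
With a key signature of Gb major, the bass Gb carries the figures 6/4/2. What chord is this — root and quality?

The figures 6/4/2 indicate a seventh chord in third inversion.
In third inversion the root lies a second above the bass: a second above Gb in Gb major is Ab.
The chord tones are Gb, Ab, Cb, Eb, giving Ab minor seventh.

Ab minor seventh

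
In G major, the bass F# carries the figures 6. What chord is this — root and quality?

The figures 6 indicate a triad in first inversion.
In first inversion the root lies a sixth above the bass: a sixth above F# in G major is D.
The chord tones are F#, A, D, giving D major.

D major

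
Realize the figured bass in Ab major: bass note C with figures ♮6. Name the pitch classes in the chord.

C, Eb, A

The written figures ♮6 are shorthand for 6/3: the 3 is implied.
A third above C in this key is Eb.
A sixth above C in this key is Ab, made natural (A) by the ♮ figure.
Together with the bass C, this spells A diminished in first inversion.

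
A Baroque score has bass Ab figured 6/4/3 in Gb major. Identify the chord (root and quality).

Db dominant seventh

The figures 6/4/3 indicate a seventh chord in second inversion.
In second inversion the root lies a fourth above the bass: a fourth above Ab in Gb major is Db.
The chord tones are Ab, Cb, Db, F, giving Db dominant seventh.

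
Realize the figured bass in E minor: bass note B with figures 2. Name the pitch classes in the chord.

B, C, E, G

The written figures 2 are shorthand for 6/4/2: the 6/4 are implied.
A second above B in this key is C.
A fourth above B in this key is E.
A sixth above B in this key is G.
Together with the bass B, this spells C major seventh in third inversion.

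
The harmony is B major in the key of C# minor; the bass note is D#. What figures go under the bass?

6

D# is the third of B major, so the chord is in first inversion.
A triad in first inversion is figured 6/3, conventionally abbreviated 6.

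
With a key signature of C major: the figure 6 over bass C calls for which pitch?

A

Counting 5 letter steps above C lands on A; in C major, that letter is A.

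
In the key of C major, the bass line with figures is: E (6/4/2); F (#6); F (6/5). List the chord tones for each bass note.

E (6/4/2): E, F, A, C.
F (#6/3): F, A, D#.
F (6/5/3): F, A, C, D.

E, F, A, C | F, A, D# | F, A, C, D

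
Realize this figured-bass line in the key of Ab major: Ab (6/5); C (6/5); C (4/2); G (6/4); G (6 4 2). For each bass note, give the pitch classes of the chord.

Ab, C, Eb, F | C, Eb, G, Ab | C, Db, F, Ab | G, C, Eb | G, Ab, C, Eb

Ab (6/5/3): Ab, C, Eb, F.
C (6/5/3): C, Eb, G, Ab.
C (6/4/2): C, Db, F, Ab.
G (6/4): G, C, Eb.
G (6/4/2): G, Ab, C, Eb.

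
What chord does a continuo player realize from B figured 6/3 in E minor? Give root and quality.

The figures 6/3 indicate a triad in first inversion.
In first inversion the root lies a sixth above the bass: a sixth above B in E minor is G.
The chord tones are B, D, G, giving G major.

G major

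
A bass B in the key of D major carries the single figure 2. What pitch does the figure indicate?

Counting 1 letter step above B lands on C; in D major, that letter is C#.

C#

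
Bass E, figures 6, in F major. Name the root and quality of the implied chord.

C major

The figures 6 indicate a triad in first inversion.
In first inversion the root lies a sixth above the bass: a sixth above E in F major is C.
The chord tones are E, G, C, giving C major.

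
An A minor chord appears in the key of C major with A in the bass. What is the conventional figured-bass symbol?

A is the root of A minor, so the chord is in root position.
A triad in root position is figured 5/3, conventionally abbreviated (no figures — root-position triad).

no figures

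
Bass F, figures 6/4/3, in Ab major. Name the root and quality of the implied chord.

Bb minor seventh

The figures 6/4/3 indicate a seventh chord in second inversion.
In second inversion the root lies a fourth above the bass: a fourth above F in Ab major is Bb.
The chord tones are F, Ab, Bb, Db, giving Bb minor seventh.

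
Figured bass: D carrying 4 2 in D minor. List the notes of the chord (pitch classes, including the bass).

The written figures 4 2 are shorthand for 6/4/2: the 6 is implied.
A second above D in this key is E.
A fourth above D in this key is G.
A sixth above D in this key is Bb.
Together with the bass D, this spells E half-diminished seventh in third inversion.

D, E, G, Bb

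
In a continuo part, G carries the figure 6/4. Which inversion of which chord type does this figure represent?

Intervals of 6/4 above the bass form a triad; the bass is the fifth, so this is second inversion.

triad, second inversion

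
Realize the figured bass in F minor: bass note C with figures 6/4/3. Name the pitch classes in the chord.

C, Eb, F, Ab

A third above C in this key is Eb.
A fourth above C in this key is F.
A sixth above C in this key is Ab.
Together with the bass C, this spells F minor seventh in second inversion.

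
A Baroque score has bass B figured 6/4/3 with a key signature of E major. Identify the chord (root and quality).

E major seventh

The figures 6/4/3 indicate a seventh chord in second inversion.
In second inversion the root lies a fourth above the bass: a fourth above B in E major is E.
The chord tones are B, D#, E, G#, giving E major seventh.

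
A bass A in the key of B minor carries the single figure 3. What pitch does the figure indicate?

C#

Counting 2 letter steps above A lands on C; in B minor, that letter is C#.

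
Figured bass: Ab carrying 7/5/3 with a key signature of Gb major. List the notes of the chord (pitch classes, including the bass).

A third above Ab in this key is Cb.
A fifth above Ab in this key is Eb.
A seventh above Ab in this key is Gb.
Together with the bass Ab, this spells Ab minor seventh in root position.

Ab, Cb, Eb, Gb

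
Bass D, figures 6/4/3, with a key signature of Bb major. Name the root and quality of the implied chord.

G minor seventh

The figures 6/4/3 indicate a seventh chord in second inversion.
In second inversion the root lies a fourth above the bass: a fourth above D in Bb major is G.
The chord tones are D, F, G, Bb, giving G minor seventh.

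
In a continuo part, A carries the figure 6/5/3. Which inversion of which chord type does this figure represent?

seventh chord, first inversion

Intervals of 6/5/3 above the bass form a seventh chord; the bass is the third, so this is first inversion.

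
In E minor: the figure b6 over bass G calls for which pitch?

Eb

Counting 5 letter steps above G lands on E; in E minor, that letter is E.
The b6 figure lowers it a semitone, giving Eb.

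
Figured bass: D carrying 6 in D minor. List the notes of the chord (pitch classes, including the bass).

D, F, Bb

The written figures 6 are shorthand for 6/3: the 3 is implied.
A third above D in this key is F.
A sixth above D in this key is Bb.
Together with the bass D, this spells Bb major in first inversion.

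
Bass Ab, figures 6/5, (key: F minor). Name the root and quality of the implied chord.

The figures 6/5 indicate a seventh chord in first inversion.
In first inversion the root lies a sixth above the bass: a sixth above Ab in F minor is F.
The chord tones are Ab, C, Eb, F, giving F minor seventh.

F minor seventh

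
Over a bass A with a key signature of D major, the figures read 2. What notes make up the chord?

The written figures 2 are shorthand for 6/4/2: the 6/4 are implied.
A second above A in this key is B.
A fourth above A in this key is D.
A sixth above A in this key is F#.
Together with the bass A, this spells B minor seventh in third inversion.

A, B, D, F#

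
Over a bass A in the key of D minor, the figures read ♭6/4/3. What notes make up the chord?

A, C, D, Fb

A third above A in this key is C.
A fourth above A in this key is D.
A sixth above A in this key is F, lowered to Fb by the flat.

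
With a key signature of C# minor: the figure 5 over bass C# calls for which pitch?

Counting 4 letter steps above C# lands on G; in C# minor, that letter is G#.

G#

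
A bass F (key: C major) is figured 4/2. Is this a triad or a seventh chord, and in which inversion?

4/2 is shorthand for 6/4/2.
Intervals of 6/4/2 above the bass form a seventh chord; the bass is the seventh, so this is third inversion.

seventh chord, third inversion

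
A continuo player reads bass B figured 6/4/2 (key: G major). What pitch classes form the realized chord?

A second above B in this key is C.
A fourth above B in this key is E.
A sixth above B in this key is G.
Together with the bass B, this spells C major seventh in third inversion.

B, C, E, G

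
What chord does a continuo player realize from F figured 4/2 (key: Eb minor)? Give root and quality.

The figures 4/2 indicate a seventh chord in third inversion.
In third inversion the root lies a second above the bass: a second above F in Eb minor is Gb.
The chord tones are F, Gb, Bb, Db, giving Gb major seventh.

Gb major seventh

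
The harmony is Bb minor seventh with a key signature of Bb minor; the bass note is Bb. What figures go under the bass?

Bb is the root of Bb minor seventh, so the chord is in root position.
A seventh chord in root position is figured 7/5/3, conventionally abbreviated 7.

7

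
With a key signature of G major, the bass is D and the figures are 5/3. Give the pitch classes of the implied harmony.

D, F#, A

A third above D in this key is F#.
A fifth above D in this key is A.
Together with the bass D, this spells D major in root position.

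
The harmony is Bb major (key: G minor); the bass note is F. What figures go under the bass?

F is the fifth of Bb major, so the chord is in second inversion.
A triad in second inversion is figured 6/4, conventionally abbreviated 6/4.

6/4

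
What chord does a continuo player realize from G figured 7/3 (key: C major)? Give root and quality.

The figures 7/3 indicate a seventh chord in root position.
In root position the bass is the root, so the root is G.
The chord tones are G, B, D, F, giving G dominant seventh.

G dominant seventh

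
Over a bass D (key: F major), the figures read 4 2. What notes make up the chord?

D, E, G, Bb

The written figures 4 2 are shorthand for 6/4/2: the 6 is implied.
A second above D in this key is E.
A fourth above D in this key is G.
A sixth above D in this key is Bb.
Together with the bass D, this spells E half-diminished seventh in third inversion.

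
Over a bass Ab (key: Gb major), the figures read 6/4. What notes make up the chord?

A fourth above Ab in this key is Db.
A sixth above Ab in this key is F.
Together with the bass Ab, this spells Db major in second inversion.

Ab, Db, F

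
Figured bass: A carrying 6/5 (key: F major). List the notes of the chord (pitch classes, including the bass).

A, C, E, F

The written figures 6/5 are shorthand for 6/5/3: the 3 is implied.
A third above A in this key is C.
A fifth above A in this key is E.
A sixth above A in this key is F.
Together with the bass A, this spells F major seventh in first inversion.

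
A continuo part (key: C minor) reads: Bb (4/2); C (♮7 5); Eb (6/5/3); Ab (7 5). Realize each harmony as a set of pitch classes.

Bb, C, Eb, G | C, Eb, G, B | Eb, G, Bb, C | Ab, C, Eb, G

Bb (6/4/2): Bb, C, Eb, G.
C (♮7/5/3): C, Eb, G, B.
Eb (6/5/3): Eb, G, Bb, C.
Ab (7/5/3): Ab, C, Eb, G.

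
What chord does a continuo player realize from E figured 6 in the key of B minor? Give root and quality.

The figures 6 indicate a triad in first inversion.
In first inversion the root lies a sixth above the bass: a sixth above E in B minor is C#.
The chord tones are E, G, C#, giving C# diminished.

C# diminished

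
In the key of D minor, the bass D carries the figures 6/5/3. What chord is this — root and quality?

Bb major seventh

The figures 6/5/3 indicate a seventh chord in first inversion.
In first inversion the root lies a sixth above the bass: a sixth above D in D minor is Bb.
The chord tones are D, F, A, Bb, giving Bb major seventh.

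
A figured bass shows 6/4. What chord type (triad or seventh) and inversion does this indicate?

triad, second inversion

Intervals of 6/4 above the bass form a triad; the bass is the fifth, so this is second inversion.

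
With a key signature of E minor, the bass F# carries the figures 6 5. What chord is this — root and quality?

The figures 6 5 indicate a seventh chord in first inversion.
In first inversion the root lies a sixth above the bass: a sixth above F# in E minor is D.
The chord tones are F#, A, C, D, giving D dominant seventh.

D dominant seventh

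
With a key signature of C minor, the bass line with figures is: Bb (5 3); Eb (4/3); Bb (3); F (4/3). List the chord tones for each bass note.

Bb (5/3): Bb, D, F.
Eb (6/4/3): Eb, G, Ab, C.
Bb (5/3): Bb, D, F.
F (6/4/3): F, Ab, Bb, D.

Bb, D, F | Eb, G, Ab, C | Bb, D, F | F, Ab, Bb, D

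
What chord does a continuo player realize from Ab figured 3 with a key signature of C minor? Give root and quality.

The figures 3 indicate a triad in root position.
In root position the bass is the root, so the root is Ab.
The chord tones are Ab, C, Eb, giving Ab major.

Ab major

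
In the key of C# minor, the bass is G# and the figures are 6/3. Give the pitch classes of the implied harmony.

A third above G# in this key is B.
A sixth above G# in this key is E.
Together with the bass G#, this spells E major in first inversion.

G#, B, E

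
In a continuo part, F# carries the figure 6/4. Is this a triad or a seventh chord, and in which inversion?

Intervals of 6/4 above the bass form a triad; the bass is the fifth, so this is second inversion.

triad, second inversion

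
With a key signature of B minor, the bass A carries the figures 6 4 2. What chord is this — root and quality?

The figures 6 4 2 indicate a seventh chord in third inversion.
In third inversion the root lies a second above the bass: a second above A in B minor is B.
The chord tones are A, B, D, F#, giving B minor seventh.

B minor seventh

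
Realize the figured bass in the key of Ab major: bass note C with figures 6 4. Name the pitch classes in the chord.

C, F, Ab

A fourth above C in this key is F.
A sixth above C in this key is Ab.
Together with the bass C, this spells F minor in second inversion.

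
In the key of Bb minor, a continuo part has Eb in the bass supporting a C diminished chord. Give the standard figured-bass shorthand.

Eb is the third of C diminished, so the chord is in first inversion.
A triad in first inversion is figured 6/3, conventionally abbreviated 6.

6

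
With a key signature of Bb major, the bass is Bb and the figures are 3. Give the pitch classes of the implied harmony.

Bb, D, F

The written figures 3 are shorthand for 5/3: the 5 is implied.
A third above Bb in this key is D.
A fifth above Bb in this key is F.
Together with the bass Bb, this spells Bb major in root position.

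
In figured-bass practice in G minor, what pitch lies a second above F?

G

Counting 1 letter step above F lands on G; in G minor, that letter is G.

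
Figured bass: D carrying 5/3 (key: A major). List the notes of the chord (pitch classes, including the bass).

A third above D in this key is F#.
A fifth above D in this key is A.
Together with the bass D, this spells D major in root position.

D, F#, A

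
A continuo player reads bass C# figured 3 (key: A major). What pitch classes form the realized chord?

C#, E, G#

The written figures 3 are shorthand for 5/3: the 5 is implied.
A third above C# in this key is E.
A fifth above C# in this key is G#.
Together with the bass C#, this spells C# minor in root position.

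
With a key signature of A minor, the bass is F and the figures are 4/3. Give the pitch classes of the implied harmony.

The written figures 4/3 are shorthand for 6/4/3: the 6 is implied.
A third above F in this key is A.
A fourth above F in this key is B.
A sixth above F in this key is D.
Together with the bass F, this spells B half-diminished seventh in second inversion.

F, A, B, D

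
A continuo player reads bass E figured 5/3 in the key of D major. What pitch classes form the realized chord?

A third above E in this key is G.
A fifth above E in this key is B.
Together with the bass E, this spells E minor in root position.

E, G, B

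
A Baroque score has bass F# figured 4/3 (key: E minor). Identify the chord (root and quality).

The figures 4/3 indicate a seventh chord in second inversion.
In second inversion the root lies a fourth above the bass: a fourth above F# in E minor is B.
The chord tones are F#, A, B, D, giving B minor seventh.

B minor seventh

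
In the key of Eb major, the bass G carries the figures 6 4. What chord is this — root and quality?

C minor

The figures 6 4 indicate a triad in second inversion.
In second inversion the root lies a fourth above the bass: a fourth above G in Eb major is C.
The chord tones are G, C, Eb, giving C minor.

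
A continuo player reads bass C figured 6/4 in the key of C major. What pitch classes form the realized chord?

C, F, A

A fourth above C in this key is F.
A sixth above C in this key is A.
Together with the bass C, this spells F major in second inversion.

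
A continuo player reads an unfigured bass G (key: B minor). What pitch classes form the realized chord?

G, B, D

An unfigured bass implies 5/3.
A third above G in this key is B.
A fifth above G in this key is D.
Together with the bass G, this spells G major in root position.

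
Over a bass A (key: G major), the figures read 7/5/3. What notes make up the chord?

A third above A in this key is C.
A fifth above A in this key is E.
A seventh above A in this key is G.
Together with the bass A, this spells A minor seventh in root position.

A, C, E, G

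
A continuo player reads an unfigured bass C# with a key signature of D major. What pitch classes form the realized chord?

An unfigured bass implies 5/3.
A third above C# in this key is E.
A fifth above C# in this key is G.
Together with the bass C#, this spells C# diminished in root position.

C#, E, G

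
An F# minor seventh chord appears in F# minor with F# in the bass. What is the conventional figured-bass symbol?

F# is the root of F# minor seventh, so the chord is in root position.
A seventh chord in root position is figured 7/5/3, conventionally abbreviated 7.

7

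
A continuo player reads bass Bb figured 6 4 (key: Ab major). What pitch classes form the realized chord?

A fourth above Bb in this key is Eb.
A sixth above Bb in this key is G.
Together with the bass Bb, this spells Eb major in second inversion.

Bb, Eb, G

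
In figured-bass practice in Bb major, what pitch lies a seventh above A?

Counting 6 letter steps above A lands on G; in Bb major, that letter is G.

G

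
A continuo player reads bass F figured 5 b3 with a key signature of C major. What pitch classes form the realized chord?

F, Ab, C

A third above F in this key is A, lowered to Ab by the flat.
A fifth above F in this key is C.
Together with the bass F, this spells F minor in root position.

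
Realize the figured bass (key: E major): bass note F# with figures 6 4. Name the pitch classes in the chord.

A fourth above F# in this key is B.
A sixth above F# in this key is D#.
Together with the bass F#, this spells B major in second inversion.

F#, B, D#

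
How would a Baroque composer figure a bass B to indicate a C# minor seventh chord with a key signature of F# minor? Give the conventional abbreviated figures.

4/2

B is the seventh of C# minor seventh, so the chord is in third inversion.
A seventh chord in third inversion is figured 6/4/2, conventionally abbreviated 4/2.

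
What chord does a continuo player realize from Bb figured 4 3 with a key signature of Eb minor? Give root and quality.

Eb minor seventh

The figures 4 3 indicate a seventh chord in second inversion.
In second inversion the root lies a fourth above the bass: a fourth above Bb in Eb minor is Eb.
The chord tones are Bb, Db, Eb, Gb, giving Eb minor seventh.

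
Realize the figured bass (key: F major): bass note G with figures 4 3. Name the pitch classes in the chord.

G, Bb, C, E

The written figures 4 3 are shorthand for 6/4/3: the 6 is implied.
A third above G in this key is Bb.
A fourth above G in this key is C.
A sixth above G in this key is E.
Together with the bass G, this spells C dominant seventh in second inversion.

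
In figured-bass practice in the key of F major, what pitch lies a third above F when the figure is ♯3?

A#

Counting 2 letter steps above F lands on A; in F major, that letter is A.
The #3 figure raises it a semitone, giving A#.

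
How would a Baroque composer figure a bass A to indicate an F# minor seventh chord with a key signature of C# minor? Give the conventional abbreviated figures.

6/5

A is the third of F# minor seventh, so the chord is in first inversion.
A seventh chord in first inversion is figured 6/5/3, conventionally abbreviated 6/5.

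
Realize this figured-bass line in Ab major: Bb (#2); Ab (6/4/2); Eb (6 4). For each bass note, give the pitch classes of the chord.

Bb (6/4/#2): Bb, C#, Eb, G.
Ab (6/4/2): Ab, Bb, Db, F.
Eb (6/4): Eb, Ab, C.

Bb, C#, Eb, G | Ab, Bb, Db, F | Eb, Ab, C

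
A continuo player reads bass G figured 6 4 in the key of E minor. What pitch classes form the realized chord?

G, C, E

A fourth above G in this key is C.
A sixth above G in this key is E.
Together with the bass G, this spells C major in second inversion.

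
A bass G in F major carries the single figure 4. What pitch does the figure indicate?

Counting 3 letter steps above G lands on C; in F major, that letter is C.

C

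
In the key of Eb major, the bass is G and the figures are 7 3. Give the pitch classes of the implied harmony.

The written figures 7 3 are shorthand for 7/5/3: the 5 is implied.
A third above G in this key is Bb.
A fifth above G in this key is D.
A seventh above G in this key is F.
Together with the bass G, this spells G minor seventh in root position.

G, Bb, D, F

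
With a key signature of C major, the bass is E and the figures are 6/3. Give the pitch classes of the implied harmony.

A third above E in this key is G.
A sixth above E in this key is C.
Together with the bass E, this spells C major in first inversion.

E, G, C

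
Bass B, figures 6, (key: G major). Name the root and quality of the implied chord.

G major

The figures 6 indicate a triad in first inversion.
In first inversion the root lies a sixth above the bass: a sixth above B in G major is G.
The chord tones are B, D, G, giving G major.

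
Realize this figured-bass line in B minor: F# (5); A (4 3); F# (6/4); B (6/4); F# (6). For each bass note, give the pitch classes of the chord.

F# (5/3): F#, A, C#.
A (6/4/3): A, C#, D, F#.
F# (6/4): F#, B, D.
B (6/4): B, E, G.
F# (6/3): F#, A, D.

F#, A, C# | A, C#, D, F# | F#, B, D | B, E, G | F#, A, D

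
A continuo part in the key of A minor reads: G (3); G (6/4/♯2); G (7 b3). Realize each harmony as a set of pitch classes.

G (5/3): G, B, D.
G (6/4/#2): G, A#, C, E.
G (7/5/b3): G, Bb, D, F.

G, B, D | G, A#, C, E | G, Bb, D, F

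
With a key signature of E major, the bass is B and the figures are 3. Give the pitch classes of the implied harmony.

B, D#, F#

The written figures 3 are shorthand for 5/3: the 5 is implied.
A third above B in this key is D#.
A fifth above B in this key is F#.
Together with the bass B, this spells B major in root position.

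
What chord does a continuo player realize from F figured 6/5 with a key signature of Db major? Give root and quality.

Db major seventh

The figures 6/5 indicate a seventh chord in first inversion.
In first inversion the root lies a sixth above the bass: a sixth above F in Db major is Db.
The chord tones are F, Ab, C, Db, giving Db major seventh.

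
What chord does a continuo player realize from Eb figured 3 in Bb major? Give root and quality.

The figures 3 indicate a triad in root position.
In root position the bass is the root, so the root is Eb.
The chord tones are Eb, G, Bb, giving Eb major.

Eb major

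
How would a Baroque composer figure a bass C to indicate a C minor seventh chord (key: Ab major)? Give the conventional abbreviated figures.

7

C is the root of C minor seventh, so the chord is in root position.
A seventh chord in root position is figured 7/5/3, conventionally abbreviated 7.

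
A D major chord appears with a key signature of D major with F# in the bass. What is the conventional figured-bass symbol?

6

F# is the third of D major, so the chord is in first inversion.
A triad in first inversion is figured 6/3, conventionally abbreviated 6.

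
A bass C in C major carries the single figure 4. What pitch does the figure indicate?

Counting 3 letter steps above C lands on F; in C major, that letter is F.

F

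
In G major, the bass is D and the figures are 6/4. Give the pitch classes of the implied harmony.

A fourth above D in this key is G.
A sixth above D in this key is B.
Together with the bass D, this spells G major in second inversion.

D, G, B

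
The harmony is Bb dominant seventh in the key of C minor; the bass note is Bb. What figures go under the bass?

Bb is the root of Bb dominant seventh, so the chord is in root position.
A seventh chord in root position is figured 7/5/3, conventionally abbreviated 7.

7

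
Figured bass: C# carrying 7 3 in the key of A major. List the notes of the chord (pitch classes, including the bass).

C#, E, G#, B

The written figures 7 3 are shorthand for 7/5/3: the 5 is implied.
A third above C# in this key is E.
A fifth above C# in this key is G#.
A seventh above C# in this key is B.
Together with the bass C#, this spells C# minor seventh in root position.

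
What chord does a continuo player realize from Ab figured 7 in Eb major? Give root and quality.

The figures 7 indicate a seventh chord in root position.
In root position the bass is the root, so the root is Ab.
The chord tones are Ab, C, Eb, G, giving Ab major seventh.

Ab major seventh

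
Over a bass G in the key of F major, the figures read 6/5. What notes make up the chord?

G, Bb, D, E

The written figures 6/5 are shorthand for 6/5/3: the 3 is implied.
A third above G in this key is Bb.
A fifth above G in this key is D.
A sixth above G in this key is E.
Together with the bass G, this spells E half-diminished seventh in first inversion.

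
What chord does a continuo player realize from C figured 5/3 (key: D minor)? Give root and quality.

The figures 5/3 indicate a triad in root position.
In root position the bass is the root, so the root is C.
The chord tones are C, E, G, giving C major.

C major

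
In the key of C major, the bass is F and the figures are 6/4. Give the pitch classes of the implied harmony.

A fourth above F in this key is B.
A sixth above F in this key is D.
Together with the bass F, this spells B diminished in second inversion.

F, B, D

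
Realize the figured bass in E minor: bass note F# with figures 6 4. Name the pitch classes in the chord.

F#, B, D

A fourth above F# in this key is B.
A sixth above F# in this key is D.
Together with the bass F#, this spells B minor in second inversion.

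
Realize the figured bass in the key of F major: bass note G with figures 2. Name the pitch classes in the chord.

The written figures 2 are shorthand for 6/4/2: the 6/4 are implied.
A second above G in this key is A.
A fourth above G in this key is C.
A sixth above G in this key is E.
Together with the bass G, this spells A minor seventh in third inversion.

G, A, C, E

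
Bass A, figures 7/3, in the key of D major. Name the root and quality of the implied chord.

A dominant seventh

The figures 7/3 indicate a seventh chord in root position.
In root position the bass is the root, so the root is A.
The chord tones are A, C#, E, G, giving A dominant seventh.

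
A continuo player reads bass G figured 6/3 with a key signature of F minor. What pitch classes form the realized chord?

A third above G in this key is Bb.
A sixth above G in this key is Eb.
Together with the bass G, this spells Eb major in first inversion.

G, Bb, Eb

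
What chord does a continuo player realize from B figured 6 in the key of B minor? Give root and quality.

The figures 6 indicate a triad in first inversion.
In first inversion the root lies a sixth above the bass: a sixth above B in B minor is G.
The chord tones are B, D, G, giving G major.

G major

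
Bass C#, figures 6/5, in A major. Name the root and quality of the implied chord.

A major seventh

The figures 6/5 indicate a seventh chord in first inversion.
In first inversion the root lies a sixth above the bass: a sixth above C# in A major is A.
The chord tones are C#, E, G#, A, giving A major seventh.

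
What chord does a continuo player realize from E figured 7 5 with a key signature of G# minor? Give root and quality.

E major seventh

The figures 7 5 indicate a seventh chord in root position.
In root position the bass is the root, so the root is E.
The chord tones are E, G#, B, D#, giving E major seventh.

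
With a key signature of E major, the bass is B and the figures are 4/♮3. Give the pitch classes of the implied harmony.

The written figures 4/♮3 are shorthand for 6/4/3: the 6 is implied.
A third above B in this key is D#, made natural (D) by the ♮ figure.
A fourth above B in this key is E.
A sixth above B in this key is G#.
Together with the bass B, this spells E dominant seventh in second inversion.

B, D, E, G#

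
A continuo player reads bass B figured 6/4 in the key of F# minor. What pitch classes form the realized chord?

B, E, G#

A fourth above B in this key is E.
A sixth above B in this key is G#.
Together with the bass B, this spells E major in second inversion.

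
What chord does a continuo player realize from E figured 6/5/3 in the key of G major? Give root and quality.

The figures 6/5/3 indicate a seventh chord in first inversion.
In first inversion the root lies a sixth above the bass: a sixth above E in G major is C.
The chord tones are E, G, B, C, giving C major seventh.

C major seventh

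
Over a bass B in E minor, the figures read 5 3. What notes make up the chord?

B, D, F#

A third above B in this key is D.
A fifth above B in this key is F#.
Together with the bass B, this spells B minor in root position.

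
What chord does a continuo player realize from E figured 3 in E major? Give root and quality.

The figures 3 indicate a triad in root position.
In root position the bass is the root, so the root is E.
The chord tones are E, G#, B, giving E major.

E major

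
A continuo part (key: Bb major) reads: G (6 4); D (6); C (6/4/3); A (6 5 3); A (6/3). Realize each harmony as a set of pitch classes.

G, C, Eb | D, F, Bb | C, Eb, F, A | A, C, Eb, F | A, C, F

G (6/4): G, C, Eb.
D (6/3): D, F, Bb.
C (6/4/3): C, Eb, F, A.
A (6/5/3): A, C, Eb, F.
A (6/3): A, C, F.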